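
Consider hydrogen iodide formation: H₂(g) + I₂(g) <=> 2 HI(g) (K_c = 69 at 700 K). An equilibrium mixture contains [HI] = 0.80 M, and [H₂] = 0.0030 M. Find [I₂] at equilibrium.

At equilibrium, K_c = [HI]² / ([H₂]·[I₂]) = 69.
(0.80)² / ((0.0030)·([I₂])) = 69
[I₂] = 3.09 = 3.1 M

[I₂] = 3.1 M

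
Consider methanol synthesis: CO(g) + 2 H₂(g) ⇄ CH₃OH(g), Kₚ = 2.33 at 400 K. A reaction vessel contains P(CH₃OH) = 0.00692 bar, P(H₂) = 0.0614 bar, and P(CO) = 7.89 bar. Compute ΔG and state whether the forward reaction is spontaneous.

ΔG = -7.66 kJ/mol; the forward reaction is spontaneous

Qₚ = P(CH₃OH) / (P(CO)·P(H₂)²) = (0.00692) / ((7.89)·(0.0614)²) = 0.233
ΔG = RT ln(Qₚ/Kₚ) = (8.314 J mol⁻¹ K⁻¹)(400 K) × ln(0.233/2.33)
   = (3.326 kJ/mol)(-2.303) = -7.66 kJ/mol
ΔG < 0, so the forward reaction is spontaneous (proceeds forward).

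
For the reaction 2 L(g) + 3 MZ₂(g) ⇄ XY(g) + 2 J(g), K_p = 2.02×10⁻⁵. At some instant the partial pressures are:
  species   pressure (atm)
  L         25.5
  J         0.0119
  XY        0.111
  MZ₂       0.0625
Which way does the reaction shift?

to the left

Q_p = P(XY)·P(J)² / (P(L)²·P(MZ₂)³) = (0.111)·(0.0119)² / ((25.5)²·(0.0625)³) = 9.90×10⁻⁵
Q_p = 9.90×10⁻⁵ > K_p = 2.02×10⁻⁵, so the reverse reaction proceeds.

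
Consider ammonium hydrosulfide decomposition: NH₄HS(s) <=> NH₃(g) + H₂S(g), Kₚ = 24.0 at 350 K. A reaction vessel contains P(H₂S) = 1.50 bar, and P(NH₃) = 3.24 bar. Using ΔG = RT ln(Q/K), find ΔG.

ΔG = -4.65 kJ/mol

(NH₄HS is a pure solid — omitted from Qₚ.)
Qₚ = P(NH₃)·P(H₂S) = (3.24)·(1.50) = 4.86
ΔG = RT ln(Qₚ/Kₚ) = (8.314 J mol⁻¹ K⁻¹)(350 K) × ln(4.86/24.0)
   = (2.910 kJ/mol)(-1.597) = -4.65 kJ/mol
ΔG < 0, so the forward reaction is spontaneous (proceeds forward).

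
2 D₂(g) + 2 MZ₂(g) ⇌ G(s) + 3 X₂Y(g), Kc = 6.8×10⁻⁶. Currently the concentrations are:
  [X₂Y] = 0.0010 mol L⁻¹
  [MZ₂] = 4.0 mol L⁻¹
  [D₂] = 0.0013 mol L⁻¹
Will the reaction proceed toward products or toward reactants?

(G is a pure solid — omitted from Qc.)
Qc = [X₂Y]³ / ([D₂]²·[MZ₂]²) = (0.0010)³ / ((0.0013)²·(4.0)²) = 3.7×10⁻⁵
Qc = 3.7×10⁻⁵ > Kc = 6.8×10⁻⁶, so the reverse reaction proceeds.

toward reactants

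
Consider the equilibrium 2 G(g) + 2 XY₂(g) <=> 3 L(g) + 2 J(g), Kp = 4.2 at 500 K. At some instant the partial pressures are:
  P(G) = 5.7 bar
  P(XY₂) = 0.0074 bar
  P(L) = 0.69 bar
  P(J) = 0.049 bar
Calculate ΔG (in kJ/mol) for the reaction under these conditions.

Qp = P(L)³·P(J)² / (P(G)²·P(XY₂)²) = (0.69)³·(0.049)² / ((5.7)²·(0.0074)²) = 0.443
ΔG = RT ln(Qp/Kp) = (8.314 J mol⁻¹ K⁻¹)(500 K) × ln(0.443/4.2)
   = (4.157 kJ/mol)(-2.249) = -9.35 kJ/mol
ΔG < 0, so the forward reaction is spontaneous (proceeds forward).

ΔG = -9.35 kJ/mol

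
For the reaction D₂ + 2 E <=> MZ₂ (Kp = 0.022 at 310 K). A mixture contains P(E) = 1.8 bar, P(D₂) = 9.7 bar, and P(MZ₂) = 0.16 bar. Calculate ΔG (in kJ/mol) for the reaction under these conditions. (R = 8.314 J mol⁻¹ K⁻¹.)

Qp = P(MZ₂) / (P(D₂)·P(E)²) = (0.16) / ((9.7)·(1.8)²) = 0.00509
ΔG = RT ln(Qp/Kp) = (8.314 J mol⁻¹ K⁻¹)(310 K) × ln(0.00509/0.022)
   = (2.577 kJ/mol)(-1.464) = -3.77 kJ/mol
ΔG < 0, so the forward reaction is spontaneous (proceeds forward).

ΔG = -3.77 kJ/mol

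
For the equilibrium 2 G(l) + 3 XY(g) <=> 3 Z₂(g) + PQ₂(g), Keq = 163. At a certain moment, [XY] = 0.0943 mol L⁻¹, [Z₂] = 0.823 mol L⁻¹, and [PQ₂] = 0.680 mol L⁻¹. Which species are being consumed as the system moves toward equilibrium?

Z₂, PQ₂ (products)

(G is a pure liquid — omitted from Q.)
Q = [Z₂]³·[PQ₂] / [XY]³ = (0.823)³·(0.680) / (0.0943)³ = 452
Q = 452 > Keq = 163: net reverse reaction.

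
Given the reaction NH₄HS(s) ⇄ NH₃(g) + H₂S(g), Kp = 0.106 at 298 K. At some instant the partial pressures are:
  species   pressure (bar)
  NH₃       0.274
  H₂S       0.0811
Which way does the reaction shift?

forward (toward products)

(NH₄HS is a pure solid — omitted from Qp.)
Qp = P(NH₃)·P(H₂S) = (0.274)·(0.0811) = 0.0222
Qp = 0.0222 < Kp = 0.106, so the forward reaction proceeds.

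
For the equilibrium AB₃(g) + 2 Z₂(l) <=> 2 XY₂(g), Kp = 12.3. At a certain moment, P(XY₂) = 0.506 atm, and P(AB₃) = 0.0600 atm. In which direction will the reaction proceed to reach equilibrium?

to the right

(Z₂ is a pure liquid — omitted from Qp.)
Qp = P(XY₂)² / P(AB₃) = (0.506)² / (0.0600) = 4.27
Qp = 4.27 < Kp = 12.3, so the forward reaction proceeds.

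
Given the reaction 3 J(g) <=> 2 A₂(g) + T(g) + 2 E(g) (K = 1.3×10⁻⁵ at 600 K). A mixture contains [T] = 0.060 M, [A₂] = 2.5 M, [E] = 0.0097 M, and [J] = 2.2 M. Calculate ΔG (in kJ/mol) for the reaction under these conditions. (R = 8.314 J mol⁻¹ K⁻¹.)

Q = [A₂]²·[T]·[E]² / [J]³ = (2.5)²·(0.060)·(0.0097)² / (2.2)³ = 3.31×10⁻⁶
ΔG = RT ln(Q/K) = (8.314 J mol⁻¹ K⁻¹)(600 K) × ln(3.31×10⁻⁶/1.3×10⁻⁵)
   = (4.988 kJ/mol)(-1.368) = -6.82 kJ/mol
ΔG < 0, so the forward reaction is spontaneous (proceeds forward).

ΔG = -6.82 kJ/mol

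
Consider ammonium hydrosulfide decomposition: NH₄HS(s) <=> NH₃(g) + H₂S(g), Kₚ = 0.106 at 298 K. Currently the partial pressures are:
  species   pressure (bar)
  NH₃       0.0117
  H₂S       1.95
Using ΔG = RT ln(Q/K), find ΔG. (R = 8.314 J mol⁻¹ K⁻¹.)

ΔG = -3.81 kJ/mol

(NH₄HS is a pure solid — omitted from Qₚ.)
Qₚ = P(NH₃)·P(H₂S) = (0.0117)·(1.95) = 0.0228
ΔG = RT ln(Qₚ/Kₚ) = (8.314 J mol⁻¹ K⁻¹)(298 K) × ln(0.0228/0.106)
   = (2.478 kJ/mol)(-1.537) = -3.81 kJ/mol
ΔG < 0, so the forward reaction is spontaneous (proceeds forward).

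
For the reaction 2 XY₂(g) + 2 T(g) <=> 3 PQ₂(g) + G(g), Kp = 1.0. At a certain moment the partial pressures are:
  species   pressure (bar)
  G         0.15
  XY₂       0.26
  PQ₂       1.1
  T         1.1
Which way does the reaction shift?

reverse (toward reactants)

Qp = P(PQ₂)³·P(G) / (P(XY₂)²·P(T)²) = (1.1)³·(0.15) / ((0.26)²·(1.1)²) = 2.4
Qp = 2.4 > Kp = 1.0, so the reverse reaction proceeds.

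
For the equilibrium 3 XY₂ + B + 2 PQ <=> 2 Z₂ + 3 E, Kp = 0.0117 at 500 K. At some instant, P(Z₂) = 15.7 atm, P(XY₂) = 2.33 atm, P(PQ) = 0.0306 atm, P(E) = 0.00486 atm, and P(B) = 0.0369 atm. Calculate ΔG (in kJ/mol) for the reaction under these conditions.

ΔG = 7.11 kJ/mol

Qp = P(Z₂)²·P(E)³ / (P(XY₂)³·P(B)·P(PQ)²) = (15.7)²·(0.00486)³ / ((2.33)³·(0.0369)·(0.0306)²) = 0.0647
ΔG = RT ln(Qp/Kp) = (8.314 J mol⁻¹ K⁻¹)(500 K) × ln(0.0647/0.0117)
   = (4.157 kJ/mol)(1.710) = 7.11 kJ/mol
ΔG > 0, so the forward reaction is non-spontaneous (proceeds in reverse).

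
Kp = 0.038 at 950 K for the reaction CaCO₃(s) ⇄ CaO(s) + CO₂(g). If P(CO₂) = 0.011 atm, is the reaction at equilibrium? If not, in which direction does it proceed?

(CaCO₃, CaO are pure solids — omitted from Qp.)
Qp = P(CO₂) = 0.011
Qp = 0.011 < Kp = 0.038, so the forward reaction proceeds.

forward (toward products)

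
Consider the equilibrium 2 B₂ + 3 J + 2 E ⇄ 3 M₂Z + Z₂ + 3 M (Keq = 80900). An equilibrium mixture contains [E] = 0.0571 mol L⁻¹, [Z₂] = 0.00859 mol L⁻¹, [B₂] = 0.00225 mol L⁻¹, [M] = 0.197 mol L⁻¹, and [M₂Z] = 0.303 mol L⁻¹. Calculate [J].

[J] = 0.111 mol L⁻¹

At equilibrium, Keq = [M₂Z]³·[Z₂]·[M]³ / ([B₂]²·[J]³·[E]²) = 80900.
(0.303)³·(0.00859)·(0.197)³ / ((0.00225)²·([J])³·(0.0571)²) = 80900
[J]³ = 0.00137 ⇒ [J] = 0.111 mol L⁻¹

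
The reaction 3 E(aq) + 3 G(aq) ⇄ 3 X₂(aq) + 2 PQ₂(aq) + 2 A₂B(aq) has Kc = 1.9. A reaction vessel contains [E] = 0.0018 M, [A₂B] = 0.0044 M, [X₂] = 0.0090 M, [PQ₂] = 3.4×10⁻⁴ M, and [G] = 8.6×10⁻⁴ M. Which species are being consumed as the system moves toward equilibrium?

E, G (reactants)

Qc = [X₂]³·[PQ₂]²·[A₂B]² / ([E]³·[G]³) = (0.0090)³·(3.4×10⁻⁴)²·(0.0044)² / ((0.0018)³·(8.6×10⁻⁴)³) = 0.44
Qc = 0.44 < Kc = 1.9: net forward reaction.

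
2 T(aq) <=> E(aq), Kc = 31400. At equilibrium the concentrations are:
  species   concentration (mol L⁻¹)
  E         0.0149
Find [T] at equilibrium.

At equilibrium, Kc = [E] / [T]² = 31400.
(0.0149) / ([T])² = 31400
[T]² = 4.75e-7 ⇒ [T] = 6.89e-4 mol L⁻¹

[T] = 6.89e-4 mol L⁻¹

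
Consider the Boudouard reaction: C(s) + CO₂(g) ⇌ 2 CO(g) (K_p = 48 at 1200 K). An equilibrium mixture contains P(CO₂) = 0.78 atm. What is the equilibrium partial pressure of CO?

(C is a pure solid — omitted from K_p.)
At equilibrium, K_p = P(CO)² / P(CO₂) = 48.
(P(CO))² / (0.78) = 48
P(CO)² = 37.4 ⇒ P(CO) = 6.1 atm

P(CO) = 6.1 atm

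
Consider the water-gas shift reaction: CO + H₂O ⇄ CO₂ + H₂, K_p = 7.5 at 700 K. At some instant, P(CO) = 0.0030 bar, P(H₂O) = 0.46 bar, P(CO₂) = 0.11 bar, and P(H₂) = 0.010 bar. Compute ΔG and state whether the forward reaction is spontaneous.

Q_p = P(CO₂)·P(H₂) / (P(CO)·P(H₂O)) = (0.11)·(0.010) / ((0.0030)·(0.46)) = 0.797
ΔG = RT ln(Q_p/K_p) = (8.314 J mol⁻¹ K⁻¹)(700 K) × ln(0.797/7.5)
   = (5.820 kJ/mol)(-2.242) = -13.0 kJ/mol
ΔG < 0, so the forward reaction is spontaneous (proceeds forward).

ΔG = -13.0 kJ/mol; the forward reaction is spontaneous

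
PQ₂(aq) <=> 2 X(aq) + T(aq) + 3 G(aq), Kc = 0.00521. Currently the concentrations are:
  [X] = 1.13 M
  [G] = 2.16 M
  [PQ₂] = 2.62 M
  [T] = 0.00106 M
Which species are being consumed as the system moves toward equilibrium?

none (at equilibrium)

Qc = [X]²·[T]·[G]³ / [PQ₂] = (1.13)²·(0.00106)·(2.16)³ / (2.62) = 0.00521
Qc = 0.00521 = Kc; the system is at equilibrium.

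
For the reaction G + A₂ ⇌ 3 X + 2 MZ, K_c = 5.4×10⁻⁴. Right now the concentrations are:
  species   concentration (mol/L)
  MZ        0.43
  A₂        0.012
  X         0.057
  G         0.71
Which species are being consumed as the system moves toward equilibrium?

Q_c = [X]³·[MZ]² / ([G]·[A₂]) = (0.057)³·(0.43)² / ((0.71)·(0.012)) = 0.0040
Q_c = 0.0040 > K_c = 5.4×10⁻⁴: net reverse reaction.

X, MZ (products)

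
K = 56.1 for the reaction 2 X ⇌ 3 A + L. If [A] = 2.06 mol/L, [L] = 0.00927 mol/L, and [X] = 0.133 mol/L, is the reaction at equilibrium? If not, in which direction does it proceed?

toward products

Q = [A]³·[L] / [X]² = (2.06)³·(0.00927) / (0.133)² = 4.58
Q = 4.58 < K = 56.1, so the forward reaction proceeds.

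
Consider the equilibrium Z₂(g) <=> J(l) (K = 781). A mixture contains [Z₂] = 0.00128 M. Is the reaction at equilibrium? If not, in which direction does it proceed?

(J is a pure liquid — omitted from Q.)
Q = 1 / [Z₂] = 1 / (0.00128) = 781
Q = 781 = K, so the system is already at equilibrium.

neither direction; the system is at equilibrium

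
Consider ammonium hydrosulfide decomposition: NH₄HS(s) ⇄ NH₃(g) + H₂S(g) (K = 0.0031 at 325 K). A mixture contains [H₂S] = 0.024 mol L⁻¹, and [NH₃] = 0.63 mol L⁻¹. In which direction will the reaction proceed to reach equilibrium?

(NH₄HS is a pure solid — omitted from Q.)
Q = [NH₃]·[H₂S] = (0.63)·(0.024) = 0.015
Q = 0.015 > K = 0.0031, so the reverse reaction proceeds.

in the reverse direction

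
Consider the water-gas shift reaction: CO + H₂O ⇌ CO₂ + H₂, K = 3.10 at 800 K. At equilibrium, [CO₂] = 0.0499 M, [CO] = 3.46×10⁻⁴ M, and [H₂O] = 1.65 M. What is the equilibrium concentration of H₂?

[H₂] = 0.0355 M

At equilibrium, K = [CO₂]·[H₂] / ([CO]·[H₂O]) = 3.10.
(0.0499)·([H₂]) / ((3.46×10⁻⁴)·(1.65)) = 3.10
[H₂] = 0.0355 M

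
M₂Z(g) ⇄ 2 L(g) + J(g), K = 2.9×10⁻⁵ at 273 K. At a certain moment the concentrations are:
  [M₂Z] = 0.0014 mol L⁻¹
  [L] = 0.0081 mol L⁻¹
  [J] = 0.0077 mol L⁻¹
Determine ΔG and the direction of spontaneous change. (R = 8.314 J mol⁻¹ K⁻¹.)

ΔG = 5.72 kJ/mol; the forward reaction is non-spontaneous

Q = [L]²·[J] / [M₂Z] = (0.0081)²·(0.0077) / (0.0014) = 3.61×10⁻⁴
ΔG = RT ln(Q/K) = (8.314 J mol⁻¹ K⁻¹)(273 K) × ln(3.61×10⁻⁴/2.9×10⁻⁵)
   = (2.270 kJ/mol)(2.522) = 5.72 kJ/mol
ΔG > 0, so the forward reaction is non-spontaneous (proceeds in reverse).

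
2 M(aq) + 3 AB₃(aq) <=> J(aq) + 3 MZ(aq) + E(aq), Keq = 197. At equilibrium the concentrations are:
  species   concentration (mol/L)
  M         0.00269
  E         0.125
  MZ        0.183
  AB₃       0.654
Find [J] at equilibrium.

[J] = 0.521 mol/L

At equilibrium, Keq = [J]·[MZ]³·[E] / ([M]²·[AB₃]³) = 197.
([J])·(0.183)³·(0.125) / ((0.00269)²·(0.654)³) = 197
[J] = 0.521 mol/L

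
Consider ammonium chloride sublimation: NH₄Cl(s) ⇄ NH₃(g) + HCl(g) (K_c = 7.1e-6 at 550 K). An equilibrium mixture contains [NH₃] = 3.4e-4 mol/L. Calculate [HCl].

[HCl] = 0.021 mol/L

(NH₄Cl is a pure solid — omitted from K_c.)
At equilibrium, K_c = [NH₃]·[HCl] = 7.1e-6.
(3.4e-4)·([HCl]) = 7.1e-6
[HCl] = 0.0209 = 0.021 mol/L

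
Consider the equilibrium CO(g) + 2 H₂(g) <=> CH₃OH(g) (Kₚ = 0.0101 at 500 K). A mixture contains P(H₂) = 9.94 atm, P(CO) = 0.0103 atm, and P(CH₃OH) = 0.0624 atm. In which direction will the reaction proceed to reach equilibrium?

Qₚ = P(CH₃OH) / (P(CO)·P(H₂)²) = (0.0624) / ((0.0103)·(9.94)²) = 0.0613
Qₚ = 0.0613 > Kₚ = 0.0101, so the reverse reaction proceeds.

toward reactants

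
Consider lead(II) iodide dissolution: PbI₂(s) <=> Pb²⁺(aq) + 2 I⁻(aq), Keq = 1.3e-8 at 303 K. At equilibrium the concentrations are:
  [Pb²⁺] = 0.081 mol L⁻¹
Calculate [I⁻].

[I⁻] = 4.0e-4 mol L⁻¹

(PbI₂ is a pure solid — omitted from Keq.)
At equilibrium, Keq = [Pb²⁺]·[I⁻]² = 1.3e-8.
(0.081)·([I⁻])² = 1.3e-8
[I⁻]² = 1.60e-7 ⇒ [I⁻] = 4.0e-4 mol L⁻¹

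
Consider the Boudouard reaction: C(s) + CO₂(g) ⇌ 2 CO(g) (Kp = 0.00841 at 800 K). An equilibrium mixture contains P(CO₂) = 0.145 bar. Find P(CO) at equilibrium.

P(CO) = 0.0349 bar

(C is a pure solid — omitted from Kp.)
At equilibrium, Kp = P(CO)² / P(CO₂) = 0.00841.
(P(CO))² / (0.145) = 0.00841
P(CO)² = 0.00122 ⇒ P(CO) = 0.0349 bar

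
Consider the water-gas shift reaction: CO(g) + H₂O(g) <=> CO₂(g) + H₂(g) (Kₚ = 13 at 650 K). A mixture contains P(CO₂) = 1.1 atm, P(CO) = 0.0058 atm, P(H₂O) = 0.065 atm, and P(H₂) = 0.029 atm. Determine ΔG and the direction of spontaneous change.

ΔG = 10.1 kJ/mol; the forward reaction is non-spontaneous

Qₚ = P(CO₂)·P(H₂) / (P(CO)·P(H₂O)) = (1.1)·(0.029) / ((0.0058)·(0.065)) = 84.6
ΔG = RT ln(Qₚ/Kₚ) = (8.314 J mol⁻¹ K⁻¹)(650 K) × ln(84.6/13)
   = (5.404 kJ/mol)(1.873) = 10.1 kJ/mol
ΔG > 0, so the forward reaction is non-spontaneous (proceeds in reverse).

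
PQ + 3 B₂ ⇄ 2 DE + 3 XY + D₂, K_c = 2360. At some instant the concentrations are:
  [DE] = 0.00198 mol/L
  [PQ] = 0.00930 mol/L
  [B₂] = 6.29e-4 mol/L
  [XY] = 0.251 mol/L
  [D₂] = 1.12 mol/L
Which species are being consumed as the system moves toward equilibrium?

Q_c = [DE]²·[XY]³·[D₂] / ([PQ]·[B₂]³) = (0.00198)²·(0.251)³·(1.12) / ((0.00930)·(6.29e-4)³) = 30000
Q_c = 30000 > K_c = 2360: net reverse reaction.

DE, XY, D₂ (products)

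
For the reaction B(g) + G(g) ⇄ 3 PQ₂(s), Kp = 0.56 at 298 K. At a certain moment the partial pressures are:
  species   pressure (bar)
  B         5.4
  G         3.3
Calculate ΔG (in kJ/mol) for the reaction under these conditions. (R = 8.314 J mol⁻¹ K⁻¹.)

(PQ₂ is a pure solid — omitted from Qp.)
Qp = 1 / (P(B)·P(G)) = 1 / ((5.4)·(3.3)) = 0.0561
ΔG = RT ln(Qp/Kp) = (8.314 J mol⁻¹ K⁻¹)(298 K) × ln(0.0561/0.56)
   = (2.478 kJ/mol)(-2.301) = -5.70 kJ/mol
ΔG < 0, so the forward reaction is spontaneous (proceeds forward).

ΔG = -5.70 kJ/mol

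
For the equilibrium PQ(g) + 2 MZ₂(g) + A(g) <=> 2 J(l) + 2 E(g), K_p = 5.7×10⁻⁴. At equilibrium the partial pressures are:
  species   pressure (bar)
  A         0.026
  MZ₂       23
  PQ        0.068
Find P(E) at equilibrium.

(J is a pure liquid — omitted from K_p.)
At equilibrium, K_p = P(E)² / (P(PQ)·P(MZ₂)²·P(A)) = 5.7×10⁻⁴.
(P(E))² / ((0.068)·(23)²·(0.026)) = 5.7×10⁻⁴
P(E)² = 5.33×10⁻⁴ ⇒ P(E) = 0.023 bar

P(E) = 0.023 bar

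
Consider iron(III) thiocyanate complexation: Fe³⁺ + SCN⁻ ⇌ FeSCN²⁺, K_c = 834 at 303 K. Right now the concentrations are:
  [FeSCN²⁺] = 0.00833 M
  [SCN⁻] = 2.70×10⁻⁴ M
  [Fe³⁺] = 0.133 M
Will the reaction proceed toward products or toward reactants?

in the forward direction

Q_c = [FeSCN²⁺] / ([Fe³⁺]·[SCN⁻]) = (0.00833) / ((0.133)·(2.70×10⁻⁴)) = 232
Q_c = 232 < K_c = 834, so the forward reaction proceeds.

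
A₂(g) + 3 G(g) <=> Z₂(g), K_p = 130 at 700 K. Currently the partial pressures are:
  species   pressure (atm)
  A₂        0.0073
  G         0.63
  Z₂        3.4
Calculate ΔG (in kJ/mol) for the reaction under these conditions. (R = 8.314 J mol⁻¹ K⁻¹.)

ΔG = 15.5 kJ/mol

Q_p = P(Z₂) / (P(A₂)·P(G)³) = (3.4) / ((0.0073)·(0.63)³) = 1860
ΔG = RT ln(Q_p/K_p) = (8.314 J mol⁻¹ K⁻¹)(700 K) × ln(1860/130)
   = (5.820 kJ/mol)(2.661) = 15.5 kJ/mol
ΔG > 0, so the forward reaction is non-spontaneous (proceeds in reverse).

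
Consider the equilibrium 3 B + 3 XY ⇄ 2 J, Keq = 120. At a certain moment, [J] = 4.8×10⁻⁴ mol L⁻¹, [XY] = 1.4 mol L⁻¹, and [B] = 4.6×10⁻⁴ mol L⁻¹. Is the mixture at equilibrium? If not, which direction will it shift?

no; Q > K, reaction proceeds in reverse

Q = [J]² / ([B]³·[XY]³) = (4.8×10⁻⁴)² / ((4.6×10⁻⁴)³·(1.4)³) = 860
Q = 860 > Keq = 120: net reverse reaction.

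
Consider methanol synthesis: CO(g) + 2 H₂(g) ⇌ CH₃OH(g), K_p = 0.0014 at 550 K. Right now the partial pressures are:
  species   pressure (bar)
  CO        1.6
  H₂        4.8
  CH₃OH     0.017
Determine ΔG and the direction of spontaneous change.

Q_p = P(CH₃OH) / (P(CO)·P(H₂)²) = (0.017) / ((1.6)·(4.8)²) = 4.61×10⁻⁴
ΔG = RT ln(Q_p/K_p) = (8.314 J mol⁻¹ K⁻¹)(550 K) × ln(4.61×10⁻⁴/0.0014)
   = (4.573 kJ/mol)(-1.111) = -5.08 kJ/mol
ΔG < 0, so the forward reaction is spontaneous (proceeds forward).

ΔG = -5.08 kJ/mol; the forward reaction is spontaneous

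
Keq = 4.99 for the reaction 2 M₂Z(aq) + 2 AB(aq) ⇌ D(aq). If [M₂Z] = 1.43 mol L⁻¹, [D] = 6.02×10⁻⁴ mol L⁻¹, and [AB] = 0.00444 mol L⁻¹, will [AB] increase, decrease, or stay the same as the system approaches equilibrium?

increase

Q = [D] / ([M₂Z]²·[AB]²) = (6.02×10⁻⁴) / ((1.43)²·(0.00444)²) = 14.9
Q = 14.9 > Keq = 4.99: net reverse reaction.
AB is a reactant, so it increases.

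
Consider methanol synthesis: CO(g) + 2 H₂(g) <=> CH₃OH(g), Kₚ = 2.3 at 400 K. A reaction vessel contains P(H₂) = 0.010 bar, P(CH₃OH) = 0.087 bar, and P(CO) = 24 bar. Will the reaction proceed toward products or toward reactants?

Qₚ = P(CH₃OH) / (P(CO)·P(H₂)²) = (0.087) / ((24)·(0.010)²) = 36
Qₚ = 36 > Kₚ = 2.3, so the reverse reaction proceeds.

in the reverse direction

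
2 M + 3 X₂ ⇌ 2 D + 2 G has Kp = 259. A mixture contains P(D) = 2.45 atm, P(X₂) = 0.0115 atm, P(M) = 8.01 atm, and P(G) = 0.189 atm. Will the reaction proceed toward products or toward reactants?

Qp = P(D)²·P(G)² / (P(M)²·P(X₂)³) = (2.45)²·(0.189)² / ((8.01)²·(0.0115)³) = 2200
Qp = 2200 > Kp = 259, so the reverse reaction proceeds.

to the left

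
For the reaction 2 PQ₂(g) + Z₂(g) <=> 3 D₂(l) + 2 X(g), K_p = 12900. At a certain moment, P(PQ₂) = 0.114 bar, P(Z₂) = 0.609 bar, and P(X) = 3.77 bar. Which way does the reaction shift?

in the forward direction

(D₂ is a pure liquid — omitted from Q_p.)
Q_p = P(X)² / (P(PQ₂)²·P(Z₂)) = (3.77)² / ((0.114)²·(0.609)) = 1800
Q_p = 1800 < K_p = 12900, so the forward reaction proceeds.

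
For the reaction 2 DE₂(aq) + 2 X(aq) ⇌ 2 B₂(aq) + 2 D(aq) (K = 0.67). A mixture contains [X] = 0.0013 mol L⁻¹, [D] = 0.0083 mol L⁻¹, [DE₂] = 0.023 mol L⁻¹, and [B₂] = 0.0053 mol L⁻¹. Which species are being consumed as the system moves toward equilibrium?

Q = [B₂]²·[D]² / ([DE₂]²·[X]²) = (0.0053)²·(0.0083)² / ((0.023)²·(0.0013)²) = 2.2
Q = 2.2 > K = 0.67: net reverse reaction.

B₂, D (products)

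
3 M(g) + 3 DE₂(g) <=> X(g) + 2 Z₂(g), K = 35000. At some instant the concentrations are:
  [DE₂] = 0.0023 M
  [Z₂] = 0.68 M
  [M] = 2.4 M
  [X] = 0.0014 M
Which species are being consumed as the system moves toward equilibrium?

Q = [X]·[Z₂]² / ([M]³·[DE₂]³) = (0.0014)·(0.68)² / ((2.4)³·(0.0023)³) = 3800
Q = 3800 < K = 35000: net forward reaction.

M, DE₂ (reactants)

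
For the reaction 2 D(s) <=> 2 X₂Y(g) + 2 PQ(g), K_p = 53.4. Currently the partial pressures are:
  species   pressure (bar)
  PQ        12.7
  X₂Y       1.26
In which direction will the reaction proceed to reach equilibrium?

(D is a pure solid — omitted from Q_p.)
Q_p = P(X₂Y)²·P(PQ)² = (1.26)²·(12.7)² = 256
Q_p = 256 > K_p = 53.4, so the reverse reaction proceeds.

toward reactants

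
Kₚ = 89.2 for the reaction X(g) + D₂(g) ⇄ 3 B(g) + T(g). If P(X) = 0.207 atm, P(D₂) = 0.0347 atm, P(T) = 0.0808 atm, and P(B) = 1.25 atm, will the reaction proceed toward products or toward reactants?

to the right

Qₚ = P(B)³·P(T) / (P(X)·P(D₂)) = (1.25)³·(0.0808) / ((0.207)·(0.0347)) = 22.0
Qₚ = 22.0 < Kₚ = 89.2, so the forward reaction proceeds.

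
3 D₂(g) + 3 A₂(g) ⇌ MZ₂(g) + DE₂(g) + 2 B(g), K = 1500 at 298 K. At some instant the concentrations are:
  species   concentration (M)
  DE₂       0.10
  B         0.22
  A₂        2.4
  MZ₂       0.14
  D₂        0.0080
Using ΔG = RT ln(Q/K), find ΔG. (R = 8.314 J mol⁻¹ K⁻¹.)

ΔG = -6.82 kJ/mol

Q = [MZ₂]·[DE₂]·[B]² / ([D₂]³·[A₂]³) = (0.14)·(0.10)·(0.22)² / ((0.0080)³·(2.4)³) = 95.7
ΔG = RT ln(Q/K) = (8.314 J mol⁻¹ K⁻¹)(298 K) × ln(95.7/1500)
   = (2.478 kJ/mol)(-2.752) = -6.82 kJ/mol
ΔG < 0, so the forward reaction is spontaneous (proceeds forward).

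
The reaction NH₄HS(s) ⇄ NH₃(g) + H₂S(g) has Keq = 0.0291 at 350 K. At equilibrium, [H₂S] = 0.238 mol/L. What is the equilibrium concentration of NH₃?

[NH₃] = 0.122 mol/L

(NH₄HS is a pure solid — omitted from Keq.)
At equilibrium, Keq = [NH₃]·[H₂S] = 0.0291.
([NH₃])·(0.238) = 0.0291
[NH₃] = 0.122 mol/L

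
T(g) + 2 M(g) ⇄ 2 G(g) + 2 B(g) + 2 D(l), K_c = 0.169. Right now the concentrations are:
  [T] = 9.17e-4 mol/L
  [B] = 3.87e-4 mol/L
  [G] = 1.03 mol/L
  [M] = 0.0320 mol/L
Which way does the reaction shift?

(D is a pure liquid — omitted from Q_c.)
Q_c = [G]²·[B]² / ([T]·[M]²) = (1.03)²·(3.87e-4)² / ((9.17e-4)·(0.0320)²) = 0.169
Q_c = 0.169 = K_c, so the system is already at equilibrium.

at equilibrium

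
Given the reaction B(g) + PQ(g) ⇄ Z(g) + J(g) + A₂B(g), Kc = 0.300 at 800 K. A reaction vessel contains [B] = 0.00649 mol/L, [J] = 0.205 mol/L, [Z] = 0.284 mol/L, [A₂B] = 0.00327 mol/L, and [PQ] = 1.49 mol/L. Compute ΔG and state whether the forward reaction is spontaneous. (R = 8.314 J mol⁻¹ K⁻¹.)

ΔG = -18.1 kJ/mol; the forward reaction is spontaneous

Qc = [Z]·[J]·[A₂B] / ([B]·[PQ]) = (0.284)·(0.205)·(0.00327) / ((0.00649)·(1.49)) = 0.0197
ΔG = RT ln(Qc/Kc) = (8.314 J mol⁻¹ K⁻¹)(800 K) × ln(0.0197/0.300)
   = (6.651 kJ/mol)(-2.723) = -18.1 kJ/mol
ΔG < 0, so the forward reaction is spontaneous (proceeds forward).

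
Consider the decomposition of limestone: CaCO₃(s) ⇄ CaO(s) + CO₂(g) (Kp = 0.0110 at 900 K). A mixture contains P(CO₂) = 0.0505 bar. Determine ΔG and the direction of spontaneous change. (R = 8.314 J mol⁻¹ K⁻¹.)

(CaCO₃, CaO are pure solids — omitted from Qp.)
Qp = P(CO₂) = 0.0505
ΔG = RT ln(Qp/Kp) = (8.314 J mol⁻¹ K⁻¹)(900 K) × ln(0.0505/0.0110)
   = (7.483 kJ/mol)(1.524) = 11.4 kJ/mol
ΔG > 0, so the forward reaction is non-spontaneous (proceeds in reverse).

ΔG = 11.4 kJ/mol; the forward reaction is non-spontaneous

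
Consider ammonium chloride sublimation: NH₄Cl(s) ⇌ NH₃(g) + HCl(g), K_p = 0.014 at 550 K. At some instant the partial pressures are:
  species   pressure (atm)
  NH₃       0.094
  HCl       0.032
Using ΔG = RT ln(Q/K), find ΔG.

ΔG = -7.03 kJ/mol

(NH₄Cl is a pure solid — omitted from Q_p.)
Q_p = P(NH₃)·P(HCl) = (0.094)·(0.032) = 0.00301
ΔG = RT ln(Q_p/K_p) = (8.314 J mol⁻¹ K⁻¹)(550 K) × ln(0.00301/0.014)
   = (4.573 kJ/mol)(-1.537) = -7.03 kJ/mol
ΔG < 0, so the forward reaction is spontaneous (proceeds forward).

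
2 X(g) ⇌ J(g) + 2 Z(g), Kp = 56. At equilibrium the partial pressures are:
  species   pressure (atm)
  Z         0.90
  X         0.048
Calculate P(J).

At equilibrium, Kp = P(J)·P(Z)² / P(X)² = 56.
(P(J))·(0.90)² / (0.048)² = 56
P(J) = 0.159 = 0.16 atm

P(J) = 0.16 atm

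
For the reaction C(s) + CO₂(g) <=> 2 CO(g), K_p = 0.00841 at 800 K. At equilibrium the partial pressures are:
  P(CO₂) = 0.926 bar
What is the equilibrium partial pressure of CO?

(C is a pure solid — omitted from K_p.)
At equilibrium, K_p = P(CO)² / P(CO₂) = 0.00841.
(P(CO))² / (0.926) = 0.00841
P(CO)² = 0.00779 ⇒ P(CO) = 0.0882 bar

P(CO) = 0.0882 bar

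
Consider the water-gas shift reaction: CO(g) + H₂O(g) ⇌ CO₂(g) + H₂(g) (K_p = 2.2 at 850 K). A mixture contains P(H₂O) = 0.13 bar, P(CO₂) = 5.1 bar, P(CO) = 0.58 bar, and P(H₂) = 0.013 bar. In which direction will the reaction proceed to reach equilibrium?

in the forward direction

Q_p = P(CO₂)·P(H₂) / (P(CO)·P(H₂O)) = (5.1)·(0.013) / ((0.58)·(0.13)) = 0.88
Q_p = 0.88 < K_p = 2.2, so the forward reaction proceeds.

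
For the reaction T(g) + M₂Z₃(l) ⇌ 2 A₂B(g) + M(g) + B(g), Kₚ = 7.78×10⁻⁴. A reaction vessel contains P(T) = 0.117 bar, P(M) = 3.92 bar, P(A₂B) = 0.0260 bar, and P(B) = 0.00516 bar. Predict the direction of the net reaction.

forward (toward products)

(M₂Z₃ is a pure liquid — omitted from Qₚ.)
Qₚ = P(A₂B)²·P(M)·P(B) / P(T) = (0.0260)²·(3.92)·(0.00516) / (0.117) = 1.17×10⁻⁴
Qₚ = 1.17×10⁻⁴ < Kₚ = 7.78×10⁻⁴, so the forward reaction proceeds.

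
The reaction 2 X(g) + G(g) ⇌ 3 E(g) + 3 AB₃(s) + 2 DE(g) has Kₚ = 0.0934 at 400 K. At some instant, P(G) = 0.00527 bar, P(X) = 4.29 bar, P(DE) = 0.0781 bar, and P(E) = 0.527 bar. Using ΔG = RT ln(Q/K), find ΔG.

ΔG = -7.71 kJ/mol

(AB₃ is a pure solid — omitted from Qₚ.)
Qₚ = P(E)³·P(DE)² / (P(X)²·P(G)) = (0.527)³·(0.0781)² / ((4.29)²·(0.00527)) = 0.00920
ΔG = RT ln(Qₚ/Kₚ) = (8.314 J mol⁻¹ K⁻¹)(400 K) × ln(0.00920/0.0934)
   = (3.326 kJ/mol)(-2.318) = -7.71 kJ/mol
ΔG < 0, so the forward reaction is spontaneous (proceeds forward).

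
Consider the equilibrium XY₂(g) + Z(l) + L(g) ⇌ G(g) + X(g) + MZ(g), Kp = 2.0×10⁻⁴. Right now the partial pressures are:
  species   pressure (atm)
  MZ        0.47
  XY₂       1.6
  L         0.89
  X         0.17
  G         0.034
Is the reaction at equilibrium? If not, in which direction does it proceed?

(Z is a pure liquid — omitted from Qp.)
Qp = P(G)·P(X)·P(MZ) / (P(XY₂)·P(L)) = (0.034)·(0.17)·(0.47) / ((1.6)·(0.89)) = 0.0019
Qp = 0.0019 > Kp = 2.0×10⁻⁴, so the reverse reaction proceeds.

reverse (toward reactants)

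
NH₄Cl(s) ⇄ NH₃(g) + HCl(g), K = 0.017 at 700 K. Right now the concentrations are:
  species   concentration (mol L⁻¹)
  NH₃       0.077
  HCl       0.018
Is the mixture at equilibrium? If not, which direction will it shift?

(NH₄Cl is a pure solid — omitted from Q.)
Q = [NH₃]·[HCl] = (0.077)·(0.018) = 0.0014
Q = 0.0014 < K = 0.017: net forward reaction.

no; Q < K, reaction proceeds forward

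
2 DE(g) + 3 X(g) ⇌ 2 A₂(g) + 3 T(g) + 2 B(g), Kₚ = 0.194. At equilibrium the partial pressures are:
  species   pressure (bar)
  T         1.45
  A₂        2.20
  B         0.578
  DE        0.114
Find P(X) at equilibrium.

P(X) = 12.5 bar

At equilibrium, Kₚ = P(A₂)²·P(T)³·P(B)² / (P(DE)²·P(X)³) = 0.194.
(2.20)²·(1.45)³·(0.578)² / ((0.114)²·(P(X))³) = 0.194
P(X)³ = 1960 ⇒ P(X) = 12.5 bar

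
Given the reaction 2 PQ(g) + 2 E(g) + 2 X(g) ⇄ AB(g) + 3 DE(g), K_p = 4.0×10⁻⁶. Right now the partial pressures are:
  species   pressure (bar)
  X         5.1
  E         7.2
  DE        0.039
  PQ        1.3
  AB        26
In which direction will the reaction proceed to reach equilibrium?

Q_p = P(AB)·P(DE)³ / (P(PQ)²·P(E)²·P(X)²) = (26)·(0.039)³ / ((1.3)²·(7.2)²·(5.1)²) = 6.8×10⁻⁷
Q_p = 6.8×10⁻⁷ < K_p = 4.0×10⁻⁶, so the forward reaction proceeds.

in the forward direction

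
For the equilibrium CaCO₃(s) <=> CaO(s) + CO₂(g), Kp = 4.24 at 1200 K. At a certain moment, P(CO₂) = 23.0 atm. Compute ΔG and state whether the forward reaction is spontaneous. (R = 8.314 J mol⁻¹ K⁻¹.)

(CaCO₃, CaO are pure solids — omitted from Qp.)
Qp = P(CO₂) = 23.0
ΔG = RT ln(Qp/Kp) = (8.314 J mol⁻¹ K⁻¹)(1200 K) × ln(23.0/4.24)
   = (9.977 kJ/mol)(1.691) = 16.9 kJ/mol
ΔG > 0, so the forward reaction is non-spontaneous (proceeds in reverse).

ΔG = 16.9 kJ/mol; the forward reaction is non-spontaneous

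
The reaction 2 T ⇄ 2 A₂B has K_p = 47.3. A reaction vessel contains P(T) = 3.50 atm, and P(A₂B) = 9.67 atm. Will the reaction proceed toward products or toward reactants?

Q_p = P(A₂B)² / P(T)² = (9.67)² / (3.50)² = 7.63
Q_p = 7.63 < K_p = 47.3, so the forward reaction proceeds.

in the forward direction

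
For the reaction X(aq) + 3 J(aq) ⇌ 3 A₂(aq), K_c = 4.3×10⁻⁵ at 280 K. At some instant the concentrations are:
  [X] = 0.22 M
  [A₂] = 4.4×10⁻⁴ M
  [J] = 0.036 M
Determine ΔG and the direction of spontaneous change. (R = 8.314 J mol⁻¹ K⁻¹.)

Q_c = [A₂]³ / ([X]·[J]³) = (4.4×10⁻⁴)³ / ((0.22)·(0.036)³) = 8.30×10⁻⁶
ΔG = RT ln(Q_c/K_c) = (8.314 J mol⁻¹ K⁻¹)(280 K) × ln(8.30×10⁻⁶/4.3×10⁻⁵)
   = (2.328 kJ/mol)(-1.645) = -3.83 kJ/mol
ΔG < 0, so the forward reaction is spontaneous (proceeds forward).

ΔG = -3.83 kJ/mol; the forward reaction is spontaneous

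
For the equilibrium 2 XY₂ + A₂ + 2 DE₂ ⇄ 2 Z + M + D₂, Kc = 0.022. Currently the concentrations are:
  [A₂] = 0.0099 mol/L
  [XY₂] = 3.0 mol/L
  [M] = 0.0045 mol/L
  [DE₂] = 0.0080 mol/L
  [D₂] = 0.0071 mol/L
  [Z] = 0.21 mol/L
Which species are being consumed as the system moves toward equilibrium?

Z, M, D₂ (products)

Qc = [Z]²·[M]·[D₂] / ([XY₂]²·[A₂]·[DE₂]²) = (0.21)²·(0.0045)·(0.0071) / ((3.0)²·(0.0099)·(0.0080)²) = 0.25
Qc = 0.25 > Kc = 0.022: net reverse reaction.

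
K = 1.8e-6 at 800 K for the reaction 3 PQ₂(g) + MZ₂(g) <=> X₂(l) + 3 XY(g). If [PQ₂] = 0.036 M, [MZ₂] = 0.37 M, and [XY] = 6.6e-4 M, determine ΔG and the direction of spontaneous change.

(X₂ is a pure liquid — omitted from Q.)
Q = [XY]³ / ([PQ₂]³·[MZ₂]) = (6.6e-4)³ / ((0.036)³·(0.37)) = 1.67e-5
ΔG = RT ln(Q/K) = (8.314 J mol⁻¹ K⁻¹)(800 K) × ln(1.67e-5/1.8e-6)
   = (6.651 kJ/mol)(2.228) = 14.8 kJ/mol
ΔG > 0, so the forward reaction is non-spontaneous (proceeds in reverse).

ΔG = 14.8 kJ/mol; the forward reaction is non-spontaneous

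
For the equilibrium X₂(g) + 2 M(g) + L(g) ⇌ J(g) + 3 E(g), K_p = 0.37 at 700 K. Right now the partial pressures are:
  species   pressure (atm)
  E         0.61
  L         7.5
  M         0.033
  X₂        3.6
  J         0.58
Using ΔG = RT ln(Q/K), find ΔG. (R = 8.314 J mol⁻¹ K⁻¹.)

ΔG = 14.5 kJ/mol

Q_p = P(J)·P(E)³ / (P(X₂)·P(M)²·P(L)) = (0.58)·(0.61)³ / ((3.6)·(0.033)²·(7.5)) = 4.48
ΔG = RT ln(Q_p/K_p) = (8.314 J mol⁻¹ K⁻¹)(700 K) × ln(4.48/0.37)
   = (5.820 kJ/mol)(2.494) = 14.5 kJ/mol
ΔG > 0, so the forward reaction is non-spontaneous (proceeds in reverse).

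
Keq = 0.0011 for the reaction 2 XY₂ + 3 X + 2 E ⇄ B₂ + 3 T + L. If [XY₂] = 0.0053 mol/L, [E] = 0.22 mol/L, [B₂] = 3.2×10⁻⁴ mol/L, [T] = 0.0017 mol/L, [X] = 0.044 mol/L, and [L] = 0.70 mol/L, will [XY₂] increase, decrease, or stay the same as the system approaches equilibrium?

increase

Q = [B₂]·[T]³·[L] / ([XY₂]²·[X]³·[E]²) = (3.2×10⁻⁴)·(0.0017)³·(0.70) / ((0.0053)²·(0.044)³·(0.22)²) = 0.0095
Q = 0.0095 > Keq = 0.0011: net reverse reaction.
XY₂ is a reactant, so it increases.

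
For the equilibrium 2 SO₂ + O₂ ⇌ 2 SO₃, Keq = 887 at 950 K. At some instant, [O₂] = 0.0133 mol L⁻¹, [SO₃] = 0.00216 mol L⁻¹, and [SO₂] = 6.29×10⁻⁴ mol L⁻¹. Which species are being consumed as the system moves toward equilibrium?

none (at equilibrium)

Q = [SO₃]² / ([SO₂]²·[O₂]) = (0.00216)² / ((6.29×10⁻⁴)²·(0.0133)) = 887
Q = 887 = Keq; the system is at equilibrium.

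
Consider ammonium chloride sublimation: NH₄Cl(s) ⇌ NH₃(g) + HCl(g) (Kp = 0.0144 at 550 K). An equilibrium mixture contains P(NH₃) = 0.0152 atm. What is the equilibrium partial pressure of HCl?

(NH₄Cl is a pure solid — omitted from Kp.)
At equilibrium, Kp = P(NH₃)·P(HCl) = 0.0144.
(0.0152)·(P(HCl)) = 0.0144
P(HCl) = 0.947 atm

P(HCl) = 0.947 atm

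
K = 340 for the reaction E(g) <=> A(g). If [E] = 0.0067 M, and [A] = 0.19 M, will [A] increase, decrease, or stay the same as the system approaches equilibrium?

increase

Q = [A] / [E] = (0.19) / (0.0067) = 28
Q = 28 < K = 340: net forward reaction.
A is a product, so it increases.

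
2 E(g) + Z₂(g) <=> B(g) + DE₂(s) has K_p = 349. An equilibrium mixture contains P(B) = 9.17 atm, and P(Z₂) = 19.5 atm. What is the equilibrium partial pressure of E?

P(E) = 0.0367 atm

(DE₂ is a pure solid — omitted from K_p.)
At equilibrium, K_p = P(B) / (P(E)²·P(Z₂)) = 349.
(9.17) / ((P(E))²·(19.5)) = 349
P(E)² = 0.00135 ⇒ P(E) = 0.0367 atm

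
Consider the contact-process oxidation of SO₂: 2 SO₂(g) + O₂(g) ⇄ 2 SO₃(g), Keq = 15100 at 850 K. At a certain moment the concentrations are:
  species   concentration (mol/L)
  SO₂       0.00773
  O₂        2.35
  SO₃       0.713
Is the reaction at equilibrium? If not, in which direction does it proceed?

Q = [SO₃]² / ([SO₂]²·[O₂]) = (0.713)² / ((0.00773)²·(2.35)) = 3620
Q = 3620 < Keq = 15100, so the forward reaction proceeds.

toward products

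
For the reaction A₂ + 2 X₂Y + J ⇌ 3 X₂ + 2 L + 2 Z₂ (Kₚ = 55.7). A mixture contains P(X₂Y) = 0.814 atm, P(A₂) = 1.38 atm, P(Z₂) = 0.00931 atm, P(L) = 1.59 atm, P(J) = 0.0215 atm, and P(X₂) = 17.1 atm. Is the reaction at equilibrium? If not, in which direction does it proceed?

neither direction; the system is at equilibrium

Qₚ = P(X₂)³·P(L)²·P(Z₂)² / (P(A₂)·P(X₂Y)²·P(J)) = (17.1)³·(1.59)²·(0.00931)² / ((1.38)·(0.814)²·(0.0215)) = 55.7
Qₚ = 55.7 = Kₚ, so the system is already at equilibrium.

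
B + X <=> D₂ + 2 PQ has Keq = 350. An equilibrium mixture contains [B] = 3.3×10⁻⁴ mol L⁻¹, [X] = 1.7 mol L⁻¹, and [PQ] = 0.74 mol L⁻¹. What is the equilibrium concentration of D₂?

At equilibrium, Keq = [D₂]·[PQ]² / ([B]·[X]) = 350.
([D₂])·(0.74)² / ((3.3×10⁻⁴)·(1.7)) = 350
[D₂] = 0.359 = 0.36 mol L⁻¹

[D₂] = 0.36 mol L⁻¹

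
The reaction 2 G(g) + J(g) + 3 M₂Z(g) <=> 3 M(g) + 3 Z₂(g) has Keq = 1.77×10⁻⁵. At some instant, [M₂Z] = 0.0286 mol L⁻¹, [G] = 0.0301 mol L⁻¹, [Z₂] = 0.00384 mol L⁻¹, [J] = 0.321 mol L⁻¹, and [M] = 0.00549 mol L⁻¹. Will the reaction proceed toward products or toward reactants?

toward products

Q = [M]³·[Z₂]³ / ([G]²·[J]·[M₂Z]³) = (0.00549)³·(0.00384)³ / ((0.0301)²·(0.321)·(0.0286)³) = 1.38×10⁻⁶
Q = 1.38×10⁻⁶ < Keq = 1.77×10⁻⁵, so the forward reaction proceeds.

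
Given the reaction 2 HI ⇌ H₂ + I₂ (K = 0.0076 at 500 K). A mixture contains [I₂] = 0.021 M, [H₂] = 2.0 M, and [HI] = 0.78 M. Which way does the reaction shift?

reverse (toward reactants)

Q = [H₂]·[I₂] / [HI]² = (2.0)·(0.021) / (0.78)² = 0.069
Q = 0.069 > K = 0.0076, so the reverse reaction proceeds.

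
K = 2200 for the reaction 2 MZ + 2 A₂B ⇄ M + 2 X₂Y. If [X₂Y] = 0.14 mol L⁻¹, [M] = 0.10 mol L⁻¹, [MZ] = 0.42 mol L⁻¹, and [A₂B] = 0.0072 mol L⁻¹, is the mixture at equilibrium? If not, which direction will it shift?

Q = [M]·[X₂Y]² / ([MZ]²·[A₂B]²) = (0.10)·(0.14)² / ((0.42)²·(0.0072)²) = 210
Q = 210 < K = 2200: net forward reaction.

no; Q < K, reaction proceeds forward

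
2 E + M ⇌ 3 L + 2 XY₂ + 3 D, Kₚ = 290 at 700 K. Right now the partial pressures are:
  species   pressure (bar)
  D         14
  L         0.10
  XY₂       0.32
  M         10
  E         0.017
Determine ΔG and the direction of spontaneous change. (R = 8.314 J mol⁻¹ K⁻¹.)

Qₚ = P(L)³·P(XY₂)²·P(D)³ / (P(E)²·P(M)) = (0.10)³·(0.32)²·(14)³ / ((0.017)²·(10)) = 97.2
ΔG = RT ln(Qₚ/Kₚ) = (8.314 J mol⁻¹ K⁻¹)(700 K) × ln(97.2/290)
   = (5.820 kJ/mol)(-1.093) = -6.36 kJ/mol
ΔG < 0, so the forward reaction is spontaneous (proceeds forward).

ΔG = -6.36 kJ/mol; the forward reaction is spontaneous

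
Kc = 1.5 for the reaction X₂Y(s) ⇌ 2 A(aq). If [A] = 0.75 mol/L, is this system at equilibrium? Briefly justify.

(X₂Y is a pure solid — omitted from Qc.)
Qc = [A]² = (0.75)² = 0.56
Qc = 0.56 < Kc = 1.5: net forward reaction.

no; Q < K, reaction proceeds forward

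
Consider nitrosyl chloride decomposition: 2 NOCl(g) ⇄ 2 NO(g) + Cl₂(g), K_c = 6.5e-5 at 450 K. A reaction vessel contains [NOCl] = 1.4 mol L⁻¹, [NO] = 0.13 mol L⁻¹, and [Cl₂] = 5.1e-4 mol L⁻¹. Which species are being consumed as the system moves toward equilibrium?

Q_c = [NO]²·[Cl₂] / [NOCl]² = (0.13)²·(5.1e-4) / (1.4)² = 4.4e-6
Q_c = 4.4e-6 < K_c = 6.5e-5: net forward reaction.

NOCl (reactants)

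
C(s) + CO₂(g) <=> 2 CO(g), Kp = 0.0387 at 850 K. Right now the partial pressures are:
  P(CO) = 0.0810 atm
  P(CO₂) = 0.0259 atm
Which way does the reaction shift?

(C is a pure solid — omitted from Qp.)
Qp = P(CO)² / P(CO₂) = (0.0810)² / (0.0259) = 0.253
Qp = 0.253 > Kp = 0.0387, so the reverse reaction proceeds.

reverse (toward reactants)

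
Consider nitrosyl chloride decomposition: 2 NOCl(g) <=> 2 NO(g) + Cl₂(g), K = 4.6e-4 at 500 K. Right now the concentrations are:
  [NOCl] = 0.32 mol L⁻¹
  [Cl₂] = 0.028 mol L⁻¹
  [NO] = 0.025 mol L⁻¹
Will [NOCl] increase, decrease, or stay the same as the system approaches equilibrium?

decrease

Q = [NO]²·[Cl₂] / [NOCl]² = (0.025)²·(0.028) / (0.32)² = 1.7e-4
Q = 1.7e-4 < K = 4.6e-4: net forward reaction.
NOCl is a reactant, so it decreases.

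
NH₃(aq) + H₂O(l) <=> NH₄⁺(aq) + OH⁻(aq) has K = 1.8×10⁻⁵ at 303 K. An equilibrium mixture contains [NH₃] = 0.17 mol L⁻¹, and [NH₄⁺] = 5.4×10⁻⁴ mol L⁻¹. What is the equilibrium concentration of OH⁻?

(H₂O is a pure liquid — omitted from K.)
At equilibrium, K = [NH₄⁺]·[OH⁻] / [NH₃] = 1.8×10⁻⁵.
(5.4×10⁻⁴)·([OH⁻]) / (0.17) = 1.8×10⁻⁵
[OH⁻] = 0.00567 = 0.0057 mol L⁻¹

[OH⁻] = 0.0057 mol L⁻¹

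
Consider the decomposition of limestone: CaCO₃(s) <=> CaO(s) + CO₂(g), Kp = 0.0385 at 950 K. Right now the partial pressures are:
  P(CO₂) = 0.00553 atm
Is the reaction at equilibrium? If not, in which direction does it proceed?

(CaCO₃, CaO are pure solids — omitted from Qp.)
Qp = P(CO₂) = 0.00553
Qp = 0.00553 < Kp = 0.0385, so the forward reaction proceeds.

forward (toward products)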